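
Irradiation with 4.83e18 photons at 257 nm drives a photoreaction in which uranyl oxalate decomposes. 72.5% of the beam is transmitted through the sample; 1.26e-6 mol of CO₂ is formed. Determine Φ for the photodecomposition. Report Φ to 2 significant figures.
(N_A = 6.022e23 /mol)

Φ = 0.57

Moles of photons: 4.83e18 / 6.022e23 = 8.021e-6 mol.
Fraction absorbed: 1 − 72.5/100 = 0.2750.
Photons absorbed: 0.2750 × 8.021e-6 = 2.206e-6 mol.
Φ = 1.26e-6 mol / 2.206e-6 mol photons = 0.57.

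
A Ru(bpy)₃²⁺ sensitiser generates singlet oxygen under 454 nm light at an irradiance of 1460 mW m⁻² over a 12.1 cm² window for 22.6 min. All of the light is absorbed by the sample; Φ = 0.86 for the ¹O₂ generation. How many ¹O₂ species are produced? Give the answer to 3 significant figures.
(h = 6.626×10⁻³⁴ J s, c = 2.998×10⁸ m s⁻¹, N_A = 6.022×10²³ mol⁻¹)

4.71×10¹⁸ species

Photon energy at 454 nm: hc/λ = (6.626×10⁻³⁴)(2.998×10⁸)/(454×10⁻⁹) = 4.375×10⁻¹⁹ J.
Energy delivered: (1460 mW m⁻²)(12.1×10⁻⁴ m²)(1356 s) = 2.396 J.
Photons incident: 2.396 / 4.375×10⁻¹⁹ = 5.477×10¹⁸, i.e. 5.477×10¹⁸/6.022×10²³ = 9.095×10⁻⁶ mol.
Product: Φ × n_abs = 0.86 × 9.095×10⁻⁶ = 7.822×10⁻⁶ mol.
As a count: 7.822×10⁻⁶ × 6.022×10²³ = 4.71×10¹⁸.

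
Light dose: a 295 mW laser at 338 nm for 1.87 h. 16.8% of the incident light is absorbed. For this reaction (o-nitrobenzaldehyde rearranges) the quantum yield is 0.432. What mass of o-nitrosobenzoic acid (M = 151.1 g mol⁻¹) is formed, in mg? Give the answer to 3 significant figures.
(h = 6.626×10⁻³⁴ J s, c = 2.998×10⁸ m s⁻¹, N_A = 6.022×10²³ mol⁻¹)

61.5 mg

Photon energy at 338 nm: hc/λ = (6.626×10⁻³⁴)(2.998×10⁸)/(338×10⁻⁹) = 5.877×10⁻¹⁹ J.
Energy delivered: (295 mW)(6732 s) = 1986 J.
Photons incident: 1986 / 5.877×10⁻¹⁹ = 3.379×10²¹, i.e. 3.379×10²¹/6.022×10²³ = 0.005611 mol.
Photons absorbed: 0.168 × 0.005611 = 9.426×10⁻⁴ mol.
Product: Φ × n_abs = 0.432 × 9.426×10⁻⁴ = 4.072×10⁻⁴ mol.
Mass: 4.072×10⁻⁴ × 151.1 = 0.06153 g = 61.5 mg.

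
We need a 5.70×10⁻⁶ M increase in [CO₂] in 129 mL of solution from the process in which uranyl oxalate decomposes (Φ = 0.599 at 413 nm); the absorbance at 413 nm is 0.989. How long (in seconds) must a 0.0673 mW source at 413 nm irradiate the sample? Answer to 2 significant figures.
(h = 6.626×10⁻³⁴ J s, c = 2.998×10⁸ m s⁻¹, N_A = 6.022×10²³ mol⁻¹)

Product: (5.70×10⁻⁶ M)(0.129 L) = 7.353×10⁻⁷ mol.
Photons that must be absorbed: 7.353×10⁻⁷ / 0.599 = 1.228×10⁻⁶ mol.
Fraction absorbed: 1 − 10^(−0.989) = 0.8974.
Incident photons needed: 1.228×10⁻⁶ / 0.8974 = 1.368×10⁻⁶ mol.
Photon energy: hc/λ = 4.810×10⁻¹⁹ J; per mole, 2.897×10⁵ J mol⁻¹.
Energy required: 1.368×10⁻⁶ × 2.897×10⁵ = 0.3963 J.
Time: 0.3963 J / 6.73e-05 W = 5900 s.

t ≈ 5900 s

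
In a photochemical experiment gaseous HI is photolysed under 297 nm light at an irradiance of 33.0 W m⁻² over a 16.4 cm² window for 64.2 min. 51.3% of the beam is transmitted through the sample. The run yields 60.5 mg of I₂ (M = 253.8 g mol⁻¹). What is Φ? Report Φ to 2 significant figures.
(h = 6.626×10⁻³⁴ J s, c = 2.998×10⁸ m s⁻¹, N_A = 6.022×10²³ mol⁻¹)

Φ = 0.95

Product: 60.5 mg / 253.8 g mol⁻¹ = 2.384×10⁻⁴ mol.
Photon energy at 297 nm: hc/λ = (6.626×10⁻³⁴)(2.998×10⁸)/(297×10⁻⁹) = 6.688×10⁻¹⁹ J.
Energy delivered: (33.0 W m⁻²)(16.4×10⁻⁴ m²)(3852 s) = 208.5 J.
Photons incident: 208.5 / 6.688×10⁻¹⁹ = 3.118×10²⁰, i.e. 3.118×10²⁰/6.022×10²³ = 5.178×10⁻⁴ mol.
Fraction absorbed: 1 − 51.3/100 = 0.4870.
Photons absorbed: 0.4870 × 5.178×10⁻⁴ = 2.522×10⁻⁴ mol.
Φ = 2.384×10⁻⁴ mol / 2.522×10⁻⁴ mol photons = 0.95.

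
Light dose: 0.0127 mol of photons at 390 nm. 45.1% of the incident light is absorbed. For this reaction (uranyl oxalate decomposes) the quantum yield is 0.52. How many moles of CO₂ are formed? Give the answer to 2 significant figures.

0.0030 mol

Photons absorbed: 0.451 × 0.0127 = 0.005728 mol.
Product: Φ × n_abs = 0.52 × 0.005728 = 0.002979 mol.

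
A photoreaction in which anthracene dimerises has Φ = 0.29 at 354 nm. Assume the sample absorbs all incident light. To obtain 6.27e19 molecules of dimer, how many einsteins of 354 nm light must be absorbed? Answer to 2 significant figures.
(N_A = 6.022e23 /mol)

3.6e-4 einstein

Product: 6.27e19 / 6.022e23 = 1.041e-4 mol.
Photons that must be absorbed: 1.041e-4 / 0.29 = 3.590e-4 mol.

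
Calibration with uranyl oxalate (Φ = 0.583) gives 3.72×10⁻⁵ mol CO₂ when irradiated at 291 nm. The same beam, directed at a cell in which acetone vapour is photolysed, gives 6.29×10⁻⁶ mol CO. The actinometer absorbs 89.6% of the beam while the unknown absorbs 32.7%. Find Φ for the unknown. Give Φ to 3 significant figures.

Photons absorbed by the actinometer: 3.72×10⁻⁵ / 0.583 = 6.381×10⁻⁵ mol.
Incident flux: 6.381×10⁻⁵ / 0.896 = 7.122×10⁻⁵ einstein.
Absorbed by unknown: 0.327 × 7.122×10⁻⁵ = 2.329×10⁻⁵ mol.
Φ(unknown) = 6.29×10⁻⁶ / 2.329×10⁻⁵ = 0.270.

Φ = 0.270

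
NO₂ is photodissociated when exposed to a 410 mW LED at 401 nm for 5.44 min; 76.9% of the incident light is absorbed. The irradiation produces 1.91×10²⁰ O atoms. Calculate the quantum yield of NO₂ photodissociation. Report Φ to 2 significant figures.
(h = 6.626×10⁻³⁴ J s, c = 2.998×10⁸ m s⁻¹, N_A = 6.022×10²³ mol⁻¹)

Product: 1.91×10²⁰ / 6.022×10²³ = 3.172×10⁻⁴ mol.
Photon energy at 401 nm: hc/λ = (6.626×10⁻³⁴)(2.998×10⁸)/(401×10⁻⁹) = 4.954×10⁻¹⁹ J.
Energy delivered: (410 mW)(326.4 s) = 133.8 J.
Photons incident: 133.8 / 4.954×10⁻¹⁹ = 2.701×10²⁰, i.e. 2.701×10²⁰/6.022×10²³ = 4.485×10⁻⁴ mol.
Photons absorbed: 0.769 × 4.485×10⁻⁴ = 3.449×10⁻⁴ mol.
Φ = 3.172×10⁻⁴ mol / 3.449×10⁻⁴ mol photons = 0.92.

Φ = 0.92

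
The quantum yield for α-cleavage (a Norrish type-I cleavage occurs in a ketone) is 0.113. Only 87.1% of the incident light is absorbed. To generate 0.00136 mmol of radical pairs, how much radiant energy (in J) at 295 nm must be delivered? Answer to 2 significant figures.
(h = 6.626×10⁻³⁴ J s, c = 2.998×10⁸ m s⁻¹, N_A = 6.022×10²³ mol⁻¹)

5.6 J

Product: 0.00136 mmol = 1.36×10⁻⁶ mol.
Photons that must be absorbed: 1.36×10⁻⁶ / 0.113 = 1.204×10⁻⁵ mol.
Incident photons needed: 1.204×10⁻⁵ / 0.871 = 1.382×10⁻⁵ mol.
Photon energy: hc/λ = 6.734×10⁻¹⁹ J; per mole, 4.055×10⁵ J mol⁻¹.
Energy required: 1.382×10⁻⁵ × 4.055×10⁵ = 5.6 J.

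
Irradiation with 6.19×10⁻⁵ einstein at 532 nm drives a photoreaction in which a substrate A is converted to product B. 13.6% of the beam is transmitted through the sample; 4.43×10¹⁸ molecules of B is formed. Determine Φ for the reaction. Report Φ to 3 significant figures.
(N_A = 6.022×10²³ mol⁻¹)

Φ = 0.138

Product: 4.43×10¹⁸ / 6.022×10²³ = 7.356×10⁻⁶ mol.
Fraction absorbed: 1 − 13.6/100 = 0.8640.
Photons absorbed: 0.8640 × 6.19×10⁻⁵ = 5.348×10⁻⁵ mol.
Φ = 7.356×10⁻⁶ mol / 5.348×10⁻⁵ mol photons = 0.138.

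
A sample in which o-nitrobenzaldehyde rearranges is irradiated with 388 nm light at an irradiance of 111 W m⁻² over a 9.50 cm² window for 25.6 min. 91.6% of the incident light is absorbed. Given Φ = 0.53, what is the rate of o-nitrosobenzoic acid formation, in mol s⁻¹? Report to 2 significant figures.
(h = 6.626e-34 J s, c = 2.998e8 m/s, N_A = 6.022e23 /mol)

1.7e-7 mol s⁻¹

Photon energy at 388 nm: hc/λ = (6.626e-34)(2.998e8)/(388e-9) = 5.120e-19 J.
Energy delivered: (111 W m⁻²)(9.50e-4 m²)(1536 s) = 162.0 J.
Photons incident: 162.0 / 5.120e-19 = 3.164e20, i.e. 3.164e20/6.022e23 = 5.254e-4 mol.
Photons absorbed: 0.916 × 5.254e-4 = 4.813e-4 mol.
Product formed: 0.53 × 4.813e-4 = 2.551e-4 mol.
Rate: 2.551e-4 / 1536 s = 1.7e-7 mol s⁻¹.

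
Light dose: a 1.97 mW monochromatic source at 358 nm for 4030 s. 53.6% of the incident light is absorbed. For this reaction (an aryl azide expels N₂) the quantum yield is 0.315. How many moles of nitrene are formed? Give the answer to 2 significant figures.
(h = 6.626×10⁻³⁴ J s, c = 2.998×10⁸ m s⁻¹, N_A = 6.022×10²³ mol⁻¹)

Photon energy at 358 nm: hc/λ = (6.626×10⁻³⁴)(2.998×10⁸)/(358×10⁻⁹) = 5.549×10⁻¹⁹ J.
Energy delivered: (1.97 mW)(4030 s) = 7.939 J.
Photons incident: 7.939 / 5.549×10⁻¹⁹ = 1.431×10¹⁹, i.e. 1.431×10¹⁹/6.022×10²³ = 2.376×10⁻⁵ mol.
Photons absorbed: 0.536 × 2.376×10⁻⁵ = 1.274×10⁻⁵ mol.
Product: Φ × n_abs = 0.315 × 1.274×10⁻⁵ = 4.013×10⁻⁶ mol.

4.0×10⁻⁶ mol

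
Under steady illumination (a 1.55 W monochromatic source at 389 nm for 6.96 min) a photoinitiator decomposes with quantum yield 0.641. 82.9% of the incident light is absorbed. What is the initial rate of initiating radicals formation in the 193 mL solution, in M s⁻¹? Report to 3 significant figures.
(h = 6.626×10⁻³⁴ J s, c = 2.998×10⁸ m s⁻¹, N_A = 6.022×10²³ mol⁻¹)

Photon energy at 389 nm: hc/λ = (6.626×10⁻³⁴)(2.998×10⁸)/(389×10⁻⁹) = 5.107×10⁻¹⁹ J.
Energy delivered: (1.55 W)(417.6 s) = 647.3 J.
Photons incident: 647.3 / 5.107×10⁻¹⁹ = 1.267×10²¹, i.e. 1.267×10²¹/6.022×10²³ = 0.002104 mol.
Photons absorbed: 0.829 × 0.002104 = 0.001744 mol.
Product formed: 0.641 × 0.001744 = 0.001118 mol.
Rate: 0.001118 mol / (417.6 s × 0.193 L) = 1.39×10⁻⁵ M s⁻¹.

1.39×10⁻⁵ M s⁻¹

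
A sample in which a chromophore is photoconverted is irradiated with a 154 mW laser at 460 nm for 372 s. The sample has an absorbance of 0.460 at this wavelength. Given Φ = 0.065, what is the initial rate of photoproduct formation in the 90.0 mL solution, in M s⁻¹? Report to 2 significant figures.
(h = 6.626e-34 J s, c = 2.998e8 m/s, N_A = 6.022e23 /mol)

Photon energy at 460 nm: hc/λ = (6.626e-34)(2.998e8)/(460e-9) = 4.318e-19 J.
Energy delivered: (154 mW)(372 s) = 57.29 J.
Photons incident: 57.29 / 4.318e-19 = 1.327e20, i.e. 1.327e20/6.022e23 = 2.204e-4 mol.
Fraction absorbed: 1 − 10^(−0.460) = 0.6533.
Photons absorbed: 0.6533 × 2.204e-4 = 1.440e-4 mol.
Product formed: 0.065 × 1.440e-4 = 9.360e-6 mol.
Rate: 9.360e-6 mol / (372 s × 0.09 L) = 2.8e-7 M s⁻¹.

2.8e-7 M s⁻¹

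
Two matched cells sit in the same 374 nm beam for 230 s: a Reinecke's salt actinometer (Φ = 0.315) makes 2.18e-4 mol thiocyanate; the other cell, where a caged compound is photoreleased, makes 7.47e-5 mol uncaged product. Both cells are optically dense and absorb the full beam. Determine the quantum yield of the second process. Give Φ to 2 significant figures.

Φ = 0.11

Photons absorbed by the actinometer: 2.18e-4 / 0.315 = 6.921e-4 mol.
Φ(unknown) = 7.47e-5 / 6.921e-4 = 0.11.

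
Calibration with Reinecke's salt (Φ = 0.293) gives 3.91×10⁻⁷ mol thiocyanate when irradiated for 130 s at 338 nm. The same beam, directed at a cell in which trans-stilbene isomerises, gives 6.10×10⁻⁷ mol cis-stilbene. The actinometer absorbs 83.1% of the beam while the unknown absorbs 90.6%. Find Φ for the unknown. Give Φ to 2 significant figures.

Φ = 0.42

Photons absorbed by the actinometer: 3.91×10⁻⁷ / 0.293 = 1.334×10⁻⁶ mol.
Incident flux: 1.334×10⁻⁶ / 0.831 = 1.605×10⁻⁶ einstein.
Absorbed by unknown: 0.906 × 1.605×10⁻⁶ = 1.454×10⁻⁶ mol.
Φ(unknown) = 6.10×10⁻⁷ / 1.454×10⁻⁶ = 0.42.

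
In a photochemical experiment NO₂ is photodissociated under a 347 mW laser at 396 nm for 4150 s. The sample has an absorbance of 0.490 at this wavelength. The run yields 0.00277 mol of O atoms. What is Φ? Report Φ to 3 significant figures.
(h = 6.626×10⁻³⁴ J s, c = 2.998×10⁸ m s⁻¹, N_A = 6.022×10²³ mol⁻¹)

Φ = 0.859

Photon energy at 396 nm: hc/λ = (6.626×10⁻³⁴)(2.998×10⁸)/(396×10⁻⁹) = 5.016×10⁻¹⁹ J.
Energy delivered: (347 mW)(4150 s) = 1440 J.
Photons incident: 1440 / 5.016×10⁻¹⁹ = 2.871×10²¹, i.e. 2.871×10²¹/6.022×10²³ = 0.004768 mol.
Fraction absorbed: 1 − 10^(−0.490) = 0.6764.
Photons absorbed: 0.6764 × 0.004768 = 0.003225 mol.
Φ = 0.00277 mol / 0.003225 mol photons = 0.859.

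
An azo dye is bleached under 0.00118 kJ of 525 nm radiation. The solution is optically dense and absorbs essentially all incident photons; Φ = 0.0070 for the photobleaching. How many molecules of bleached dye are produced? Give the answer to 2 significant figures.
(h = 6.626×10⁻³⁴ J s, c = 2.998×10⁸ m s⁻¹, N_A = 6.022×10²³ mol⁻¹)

Photon energy at 525 nm: hc/λ = (6.626×10⁻³⁴)(2.998×10⁸)/(525×10⁻⁹) = 3.784×10⁻¹⁹ J.
Incident energy: 0.00118 kJ = 1.18 J.
Photons incident: 1.18 / 3.784×10⁻¹⁹ = 3.118×10¹⁸, i.e. 3.118×10¹⁸/6.022×10²³ = 5.178×10⁻⁶ mol.
Product: Φ × n_abs = 0.0070 × 5.178×10⁻⁶ = 3.625×10⁻⁸ mol.
As a count: 3.625×10⁻⁸ × 6.022×10²³ = 2.2×10¹⁶.

2.2×10¹⁶ molecules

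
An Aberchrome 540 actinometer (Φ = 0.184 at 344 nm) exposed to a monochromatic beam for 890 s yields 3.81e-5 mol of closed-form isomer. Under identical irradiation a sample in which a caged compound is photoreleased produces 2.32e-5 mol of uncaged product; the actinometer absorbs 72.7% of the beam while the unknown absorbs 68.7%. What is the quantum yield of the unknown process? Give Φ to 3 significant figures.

Photons absorbed by the actinometer: 3.81e-5 / 0.184 = 2.071e-4 mol.
Incident flux: 2.071e-4 / 0.727 = 2.849e-4 einstein.
Absorbed by unknown: 0.687 × 2.849e-4 = 1.957e-4 mol.
Φ(unknown) = 2.32e-5 / 1.957e-4 = 0.119.

Φ = 0.119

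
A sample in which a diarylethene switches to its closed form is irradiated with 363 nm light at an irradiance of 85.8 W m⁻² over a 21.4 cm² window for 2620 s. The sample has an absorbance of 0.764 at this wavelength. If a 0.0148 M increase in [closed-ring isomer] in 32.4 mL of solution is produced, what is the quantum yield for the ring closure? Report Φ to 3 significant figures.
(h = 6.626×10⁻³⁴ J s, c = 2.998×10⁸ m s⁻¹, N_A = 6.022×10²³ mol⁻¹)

Product: (0.0148 M)(0.0324 L) = 4.795×10⁻⁴ mol.
Photon energy at 363 nm: hc/λ = (6.626×10⁻³⁴)(2.998×10⁸)/(363×10⁻⁹) = 5.472×10⁻¹⁹ J.
Energy delivered: (85.8 W m⁻²)(21.4×10⁻⁴ m²)(2620 s) = 481.1 J.
Photons incident: 481.1 / 5.472×10⁻¹⁹ = 8.792×10²⁰, i.e. 8.792×10²⁰/6.022×10²³ = 0.001460 mol.
Fraction absorbed: 1 − 10^(−0.764) = 0.8278.
Photons absorbed: 0.8278 × 0.001460 = 0.001209 mol.
Φ = 4.795×10⁻⁴ mol / 0.001209 mol photons = 0.397.

Φ = 0.397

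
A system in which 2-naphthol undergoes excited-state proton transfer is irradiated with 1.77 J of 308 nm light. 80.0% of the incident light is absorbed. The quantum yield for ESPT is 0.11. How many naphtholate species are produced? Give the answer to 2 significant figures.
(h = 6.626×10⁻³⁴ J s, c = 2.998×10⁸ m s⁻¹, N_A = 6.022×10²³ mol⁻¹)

Photon energy at 308 nm: hc/λ = (6.626×10⁻³⁴)(2.998×10⁸)/(308×10⁻⁹) = 6.450×10⁻¹⁹ J.
Photons incident: 1.77 / 6.450×10⁻¹⁹ = 2.744×10¹⁸, i.e. 2.744×10¹⁸/6.022×10²³ = 4.557×10⁻⁶ mol.
Photons absorbed: 0.800 × 4.557×10⁻⁶ = 3.646×10⁻⁶ mol.
Product: Φ × n_abs = 0.11 × 3.646×10⁻⁶ = 4.011×10⁻⁷ mol.
As a count: 4.011×10⁻⁷ × 6.022×10²³ = 2.4×10¹⁷.

2.4×10¹⁷ species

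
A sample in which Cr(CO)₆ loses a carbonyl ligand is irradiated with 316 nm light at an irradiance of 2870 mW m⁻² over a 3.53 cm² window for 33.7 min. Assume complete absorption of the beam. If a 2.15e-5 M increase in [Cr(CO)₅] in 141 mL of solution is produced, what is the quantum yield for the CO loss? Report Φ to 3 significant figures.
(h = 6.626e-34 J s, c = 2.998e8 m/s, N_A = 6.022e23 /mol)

Φ = 0.560

Product: (2.15e-5 M)(0.141 L) = 3.031e-6 mol.
Photon energy at 316 nm: hc/λ = (6.626e-34)(2.998e8)/(316e-9) = 6.286e-19 J.
Energy delivered: (2870 mW m⁻²)(3.53e-4 m²)(2022 s) = 2.049 J.
Photons incident: 2.049 / 6.286e-19 = 3.260e18, i.e. 3.260e18/6.022e23 = 5.413e-6 mol.
Φ = 3.031e-6 mol / 5.413e-6 mol photons = 0.560.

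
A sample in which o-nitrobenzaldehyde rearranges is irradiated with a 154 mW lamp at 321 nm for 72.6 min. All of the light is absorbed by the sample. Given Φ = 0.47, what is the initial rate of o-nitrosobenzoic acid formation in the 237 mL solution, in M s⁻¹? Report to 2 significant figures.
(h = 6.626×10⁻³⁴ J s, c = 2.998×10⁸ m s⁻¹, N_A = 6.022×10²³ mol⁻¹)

Photon energy at 321 nm: hc/λ = (6.626×10⁻³⁴)(2.998×10⁸)/(321×10⁻⁹) = 6.188×10⁻¹⁹ J.
Energy delivered: (154 mW)(4356 s) = 670.8 J.
Photons incident: 670.8 / 6.188×10⁻¹⁹ = 1.084×10²¹, i.e. 1.084×10²¹/6.022×10²³ = 0.001800 mol.
Product formed: 0.47 × 0.001800 = 8.460×10⁻⁴ mol.
Rate: 8.460×10⁻⁴ mol / (4356 s × 0.237 L) = 8.2×10⁻⁷ M s⁻¹.

8.2×10⁻⁷ M s⁻¹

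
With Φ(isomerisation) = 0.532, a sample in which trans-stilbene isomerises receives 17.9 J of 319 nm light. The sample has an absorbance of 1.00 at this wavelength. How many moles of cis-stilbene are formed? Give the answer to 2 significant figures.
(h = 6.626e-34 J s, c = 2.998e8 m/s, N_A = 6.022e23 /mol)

2.3e-5 mol

Photon energy at 319 nm: hc/λ = (6.626e-34)(2.998e8)/(319e-9) = 6.227e-19 J.
Photons incident: 17.9 / 6.227e-19 = 2.875e19, i.e. 2.875e19/6.022e23 = 4.774e-5 mol.
Fraction absorbed: 1 − 10^(−1.00) = 0.9000.
Photons absorbed: 0.9000 × 4.774e-5 = 4.297e-5 mol.
Product: Φ × n_abs = 0.532 × 4.297e-5 = 2.286e-5 mol.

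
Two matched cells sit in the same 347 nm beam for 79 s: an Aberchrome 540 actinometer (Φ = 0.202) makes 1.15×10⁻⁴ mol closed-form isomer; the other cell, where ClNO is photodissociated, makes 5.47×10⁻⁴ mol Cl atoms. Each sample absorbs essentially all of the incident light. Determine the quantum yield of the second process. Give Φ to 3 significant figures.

Φ = 0.961

Photons absorbed by the actinometer: 1.15×10⁻⁴ / 0.202 = 5.693×10⁻⁴ mol.
Φ(unknown) = 5.47×10⁻⁴ / 5.693×10⁻⁴ = 0.961.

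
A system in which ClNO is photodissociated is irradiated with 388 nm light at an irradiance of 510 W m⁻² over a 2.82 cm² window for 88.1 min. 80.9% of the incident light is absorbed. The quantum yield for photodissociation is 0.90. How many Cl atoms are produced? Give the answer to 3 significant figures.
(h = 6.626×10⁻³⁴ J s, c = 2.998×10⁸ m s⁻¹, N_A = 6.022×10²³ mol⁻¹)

Photon energy at 388 nm: hc/λ = (6.626×10⁻³⁴)(2.998×10⁸)/(388×10⁻⁹) = 5.120×10⁻¹⁹ J.
Energy delivered: (510 W m⁻²)(2.82×10⁻⁴ m²)(5286 s) = 760.2 J.
Photons incident: 760.2 / 5.120×10⁻¹⁹ = 1.485×10²¹, i.e. 1.485×10²¹/6.022×10²³ = 0.002466 mol.
Photons absorbed: 0.809 × 0.002466 = 0.001995 mol.
Product: Φ × n_abs = 0.90 × 0.001995 = 0.001795 mol.
As a count: 0.001795 × 6.022×10²³ = 1.08×10²¹.

1.08×10²¹ atoms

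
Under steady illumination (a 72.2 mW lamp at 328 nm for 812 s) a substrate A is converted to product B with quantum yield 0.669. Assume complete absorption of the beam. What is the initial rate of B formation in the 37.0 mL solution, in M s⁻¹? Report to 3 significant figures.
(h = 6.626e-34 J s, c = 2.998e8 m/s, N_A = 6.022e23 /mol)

3.58e-6 M s⁻¹

Photon energy at 328 nm: hc/λ = (6.626e-34)(2.998e8)/(328e-9) = 6.056e-19 J.
Energy delivered: (72.2 mW)(812 s) = 58.63 J.
Photons incident: 58.63 / 6.056e-19 = 9.681e19, i.e. 9.681e19/6.022e23 = 1.608e-4 mol.
Product formed: 0.669 × 1.608e-4 = 1.076e-4 mol.
Rate: 1.076e-4 mol / (812 s × 0.037 L) = 3.58e-6 M s⁻¹.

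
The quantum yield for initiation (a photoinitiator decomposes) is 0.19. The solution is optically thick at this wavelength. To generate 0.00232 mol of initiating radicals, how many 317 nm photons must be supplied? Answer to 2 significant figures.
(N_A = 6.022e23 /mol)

Photons that must be absorbed: 0.00232 / 0.19 = 0.01221 mol.
Photon count: 0.01221 × 6.022e23 = 7.4e21.

7.4e21 photons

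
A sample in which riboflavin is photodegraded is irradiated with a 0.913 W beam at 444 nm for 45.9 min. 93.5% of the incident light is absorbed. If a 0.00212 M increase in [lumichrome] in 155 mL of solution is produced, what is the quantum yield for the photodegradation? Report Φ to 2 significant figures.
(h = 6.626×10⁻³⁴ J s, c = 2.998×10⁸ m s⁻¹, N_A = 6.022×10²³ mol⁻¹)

Product: (0.00212 M)(0.155 L) = 3.286×10⁻⁴ mol.
Photon energy at 444 nm: hc/λ = (6.626×10⁻³⁴)(2.998×10⁸)/(444×10⁻⁹) = 4.474×10⁻¹⁹ J.
Energy delivered: (0.913 W)(2754 s) = 2514 J.
Photons incident: 2514 / 4.474×10⁻¹⁹ = 5.619×10²¹, i.e. 5.619×10²¹/6.022×10²³ = 0.009331 mol.
Photons absorbed: 0.935 × 0.009331 = 0.008724 mol.
Φ = 3.286×10⁻⁴ mol / 0.008724 mol photons = 0.038.

Φ = 0.038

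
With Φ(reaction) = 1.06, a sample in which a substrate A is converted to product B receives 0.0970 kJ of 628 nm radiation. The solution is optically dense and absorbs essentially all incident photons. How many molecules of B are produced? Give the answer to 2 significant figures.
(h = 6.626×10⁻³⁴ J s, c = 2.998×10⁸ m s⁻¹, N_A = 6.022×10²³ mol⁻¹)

Photon energy at 628 nm: hc/λ = (6.626×10⁻³⁴)(2.998×10⁸)/(628×10⁻⁹) = 3.163×10⁻¹⁹ J.
Incident energy: 0.0970 kJ = 97.0 J.
Photons incident: 97.0 / 3.163×10⁻¹⁹ = 3.067×10²⁰, i.e. 3.067×10²⁰/6.022×10²³ = 5.093×10⁻⁴ mol.
Product: Φ × n_abs = 1.06 × 5.093×10⁻⁴ = 5.399×10⁻⁴ mol.
As a count: 5.399×10⁻⁴ × 6.022×10²³ = 3.3×10²⁰.

3.3×10²⁰ molecules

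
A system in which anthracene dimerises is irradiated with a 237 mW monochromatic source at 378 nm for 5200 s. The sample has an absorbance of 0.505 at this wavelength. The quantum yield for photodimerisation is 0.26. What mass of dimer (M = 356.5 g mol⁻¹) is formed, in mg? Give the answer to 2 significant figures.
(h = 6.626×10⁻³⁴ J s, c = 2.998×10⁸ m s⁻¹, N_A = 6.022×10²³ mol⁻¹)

Photon energy at 378 nm: hc/λ = (6.626×10⁻³⁴)(2.998×10⁸)/(378×10⁻⁹) = 5.255×10⁻¹⁹ J.
Energy delivered: (237 mW)(5200 s) = 1232 J.
Photons incident: 1232 / 5.255×10⁻¹⁹ = 2.344×10²¹, i.e. 2.344×10²¹/6.022×10²³ = 0.003892 mol.
Fraction absorbed: 1 − 10^(−0.505) = 0.6874.
Photons absorbed: 0.6874 × 0.003892 = 0.002675 mol.
Product: Φ × n_abs = 0.26 × 0.002675 = 6.955×10⁻⁴ mol.
Mass: 6.955×10⁻⁴ × 356.5 = 0.2479 g = 250 mg.

250 mg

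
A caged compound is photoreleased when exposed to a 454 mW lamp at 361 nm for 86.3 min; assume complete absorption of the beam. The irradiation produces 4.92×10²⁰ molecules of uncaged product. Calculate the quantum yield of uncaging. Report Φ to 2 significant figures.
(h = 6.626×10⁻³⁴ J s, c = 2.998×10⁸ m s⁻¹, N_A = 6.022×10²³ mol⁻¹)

Product: 4.92×10²⁰ / 6.022×10²³ = 8.170×10⁻⁴ mol.
Photon energy at 361 nm: hc/λ = (6.626×10⁻³⁴)(2.998×10⁸)/(361×10⁻⁹) = 5.503×10⁻¹⁹ J.
Energy delivered: (454 mW)(5178 s) = 2351 J.
Photons incident: 2351 / 5.503×10⁻¹⁹ = 4.272×10²¹, i.e. 4.272×10²¹/6.022×10²³ = 0.007094 mol.
Φ = 8.170×10⁻⁴ mol / 0.007094 mol photons = 0.12.

Φ = 0.12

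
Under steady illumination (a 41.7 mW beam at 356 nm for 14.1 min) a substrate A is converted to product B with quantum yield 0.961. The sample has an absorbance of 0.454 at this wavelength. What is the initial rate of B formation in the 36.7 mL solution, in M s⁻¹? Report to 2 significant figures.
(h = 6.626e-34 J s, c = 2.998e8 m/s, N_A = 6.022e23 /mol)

Photon energy at 356 nm: hc/λ = (6.626e-34)(2.998e8)/(356e-9) = 5.580e-19 J.
Energy delivered: (41.7 mW)(846 s) = 35.28 J.
Photons incident: 35.28 / 5.580e-19 = 6.323e19, i.e. 6.323e19/6.022e23 = 1.050e-4 mol.
Fraction absorbed: 1 − 10^(−0.454) = 0.6484.
Photons absorbed: 0.6484 × 1.050e-4 = 6.808e-5 mol.
Product formed: 0.961 × 6.808e-5 = 6.542e-5 mol.
Rate: 6.542e-5 mol / (846 s × 0.0367 L) = 2.1e-6 M s⁻¹.

2.1e-6 M s⁻¹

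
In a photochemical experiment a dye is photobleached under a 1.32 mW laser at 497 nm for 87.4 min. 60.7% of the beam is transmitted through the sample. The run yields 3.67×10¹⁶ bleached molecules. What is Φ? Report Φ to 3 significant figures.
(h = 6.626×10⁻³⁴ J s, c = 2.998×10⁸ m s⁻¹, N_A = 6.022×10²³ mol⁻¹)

Φ = 0.00539

Product: 3.67×10¹⁶ / 6.022×10²³ = 6.094×10⁻⁸ mol.
Photon energy at 497 nm: hc/λ = (6.626×10⁻³⁴)(2.998×10⁸)/(497×10⁻⁹) = 3.997×10⁻¹⁹ J.
Energy delivered: (1.32 mW)(5244 s) = 6.922 J.
Photons incident: 6.922 / 3.997×10⁻¹⁹ = 1.732×10¹⁹, i.e. 1.732×10¹⁹/6.022×10²³ = 2.876×10⁻⁵ mol.
Fraction absorbed: 1 − 60.7/100 = 0.3930.
Photons absorbed: 0.3930 × 2.876×10⁻⁵ = 1.130×10⁻⁵ mol.
Φ = 6.094×10⁻⁸ mol / 1.130×10⁻⁵ mol photons = 0.00539.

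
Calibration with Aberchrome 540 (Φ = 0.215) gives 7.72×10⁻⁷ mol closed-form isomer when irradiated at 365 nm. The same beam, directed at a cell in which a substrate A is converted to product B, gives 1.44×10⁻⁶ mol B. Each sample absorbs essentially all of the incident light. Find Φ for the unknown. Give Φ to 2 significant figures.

Photons absorbed by the actinometer: 7.72×10⁻⁷ / 0.215 = 3.591×10⁻⁶ mol.
Φ(unknown) = 1.44×10⁻⁶ / 3.591×10⁻⁶ = 0.40.

Φ = 0.40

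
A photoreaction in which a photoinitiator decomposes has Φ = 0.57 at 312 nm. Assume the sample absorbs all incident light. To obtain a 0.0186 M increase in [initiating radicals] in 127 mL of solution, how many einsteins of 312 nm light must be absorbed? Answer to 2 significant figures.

0.0041 einstein

Product: (0.0186 M)(0.127 L) = 0.002362 mol.
Photons that must be absorbed: 0.002362 / 0.57 = 0.004144 mol.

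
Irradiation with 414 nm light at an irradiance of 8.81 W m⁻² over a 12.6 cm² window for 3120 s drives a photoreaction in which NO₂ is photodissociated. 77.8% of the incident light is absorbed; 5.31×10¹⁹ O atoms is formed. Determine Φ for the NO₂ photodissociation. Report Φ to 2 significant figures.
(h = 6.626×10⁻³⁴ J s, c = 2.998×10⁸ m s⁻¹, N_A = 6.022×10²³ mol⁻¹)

Product: 5.31×10¹⁹ / 6.022×10²³ = 8.818×10⁻⁵ mol.
Photon energy at 414 nm: hc/λ = (6.626×10⁻³⁴)(2.998×10⁸)/(414×10⁻⁹) = 4.798×10⁻¹⁹ J.
Energy delivered: (8.81 W m⁻²)(12.6×10⁻⁴ m²)(3120 s) = 34.63 J.
Photons incident: 34.63 / 4.798×10⁻¹⁹ = 7.218×10¹⁹, i.e. 7.218×10¹⁹/6.022×10²³ = 1.199×10⁻⁴ mol.
Photons absorbed: 0.778 × 1.199×10⁻⁴ = 9.328×10⁻⁵ mol.
Φ = 8.818×10⁻⁵ mol / 9.328×10⁻⁵ mol photons = 0.95.

Φ = 0.95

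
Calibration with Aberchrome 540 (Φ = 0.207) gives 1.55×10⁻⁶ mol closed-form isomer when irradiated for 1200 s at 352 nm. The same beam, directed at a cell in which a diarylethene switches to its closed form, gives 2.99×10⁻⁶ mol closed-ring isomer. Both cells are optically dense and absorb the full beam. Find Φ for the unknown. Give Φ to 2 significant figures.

Photons absorbed by the actinometer: 1.55×10⁻⁶ / 0.207 = 7.488×10⁻⁶ mol.
Φ(unknown) = 2.99×10⁻⁶ / 7.488×10⁻⁶ = 0.40.

Φ = 0.40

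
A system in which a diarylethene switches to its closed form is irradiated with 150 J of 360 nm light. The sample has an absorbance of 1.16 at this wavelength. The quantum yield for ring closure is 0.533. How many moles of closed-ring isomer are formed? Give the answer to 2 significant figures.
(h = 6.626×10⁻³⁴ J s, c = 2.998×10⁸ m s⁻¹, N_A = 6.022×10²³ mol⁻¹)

2.2×10⁻⁴ mol

Photon energy at 360 nm: hc/λ = (6.626×10⁻³⁴)(2.998×10⁸)/(360×10⁻⁹) = 5.518×10⁻¹⁹ J.
Photons incident: 150 / 5.518×10⁻¹⁹ = 2.718×10²⁰, i.e. 2.718×10²⁰/6.022×10²³ = 4.513×10⁻⁴ mol.
Fraction absorbed: 1 − 10^(−1.16) = 0.9308.
Photons absorbed: 0.9308 × 4.513×10⁻⁴ = 4.201×10⁻⁴ mol.
Product: Φ × n_abs = 0.533 × 4.201×10⁻⁴ = 2.239×10⁻⁴ mol.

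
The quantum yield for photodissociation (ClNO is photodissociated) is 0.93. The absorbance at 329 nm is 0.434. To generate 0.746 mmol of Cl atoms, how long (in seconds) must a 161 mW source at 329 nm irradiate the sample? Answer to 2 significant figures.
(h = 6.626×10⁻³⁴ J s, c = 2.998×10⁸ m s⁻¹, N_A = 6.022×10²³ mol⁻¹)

t ≈ 2900 s

Product: 0.746 mmol = 7.46×10⁻⁴ mol.
Photons that must be absorbed: 7.46×10⁻⁴ / 0.93 = 8.022×10⁻⁴ mol.
Fraction absorbed: 1 − 10^(−0.434) = 0.6319.
Incident photons needed: 8.022×10⁻⁴ / 0.6319 = 0.001270 mol.
Photon energy: hc/λ = 6.038×10⁻¹⁹ J; per mole, 3.636×10⁵ J mol⁻¹.
Energy required: 0.001270 × 3.636×10⁵ = 461.8 J.
Time: 461.8 J / 0.161 W = 2900 s.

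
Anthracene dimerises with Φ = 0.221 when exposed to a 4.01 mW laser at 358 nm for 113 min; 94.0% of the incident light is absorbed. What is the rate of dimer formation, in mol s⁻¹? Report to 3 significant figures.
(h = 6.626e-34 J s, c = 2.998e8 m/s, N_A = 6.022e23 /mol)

Photon energy at 358 nm: hc/λ = (6.626e-34)(2.998e8)/(358e-9) = 5.549e-19 J.
Energy delivered: (4.01 mW)(6780 s) = 27.19 J.
Photons incident: 27.19 / 5.549e-19 = 4.900e19, i.e. 4.900e19/6.022e23 = 8.137e-5 mol.
Photons absorbed: 0.940 × 8.137e-5 = 7.649e-5 mol.
Product formed: 0.221 × 7.649e-5 = 1.690e-5 mol.
Rate: 1.690e-5 / 6780 s = 2.49e-9 mol s⁻¹.

2.49e-9 mol s⁻¹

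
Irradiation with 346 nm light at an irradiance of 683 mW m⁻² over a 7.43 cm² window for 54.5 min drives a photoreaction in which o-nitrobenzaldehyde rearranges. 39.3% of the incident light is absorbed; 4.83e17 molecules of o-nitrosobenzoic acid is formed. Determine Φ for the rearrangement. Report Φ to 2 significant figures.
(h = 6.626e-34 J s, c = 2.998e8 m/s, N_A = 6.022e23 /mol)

Φ = 0.43

Product: 4.83e17 / 6.022e23 = 8.021e-7 mol.
Photon energy at 346 nm: hc/λ = (6.626e-34)(2.998e8)/(346e-9) = 5.741e-19 J.
Energy delivered: (683 mW m⁻²)(7.43e-4 m²)(3270 s) = 1.659 J.
Photons incident: 1.659 / 5.741e-19 = 2.890e18, i.e. 2.890e18/6.022e23 = 4.799e-6 mol.
Photons absorbed: 0.393 × 4.799e-6 = 1.886e-6 mol.
Φ = 8.021e-7 mol / 1.886e-6 mol photons = 0.43.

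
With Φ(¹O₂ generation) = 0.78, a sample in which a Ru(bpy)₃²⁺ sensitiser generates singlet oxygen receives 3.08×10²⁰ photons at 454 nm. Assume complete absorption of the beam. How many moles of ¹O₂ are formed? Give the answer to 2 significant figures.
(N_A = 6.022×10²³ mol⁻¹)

4.0×10⁻⁴ mol

Moles of photons: 3.08×10²⁰ / 6.022×10²³ = 5.115×10⁻⁴ mol.
Product: Φ × n_abs = 0.78 × 5.115×10⁻⁴ = 3.990×10⁻⁴ mol.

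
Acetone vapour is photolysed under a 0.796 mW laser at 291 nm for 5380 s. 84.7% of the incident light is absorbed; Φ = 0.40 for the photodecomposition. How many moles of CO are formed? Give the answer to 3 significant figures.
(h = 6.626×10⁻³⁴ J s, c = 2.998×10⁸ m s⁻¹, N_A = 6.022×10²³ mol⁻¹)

3.53×10⁻⁶ mol

Photon energy at 291 nm: hc/λ = (6.626×10⁻³⁴)(2.998×10⁸)/(291×10⁻⁹) = 6.826×10⁻¹⁹ J.
Energy delivered: (0.796 mW)(5380 s) = 4.282 J.
Photons incident: 4.282 / 6.826×10⁻¹⁹ = 6.273×10¹⁸, i.e. 6.273×10¹⁸/6.022×10²³ = 1.042×10⁻⁵ mol.
Photons absorbed: 0.847 × 1.042×10⁻⁵ = 8.826×10⁻⁶ mol.
Product: Φ × n_abs = 0.40 × 8.826×10⁻⁶ = 3.530×10⁻⁶ mol.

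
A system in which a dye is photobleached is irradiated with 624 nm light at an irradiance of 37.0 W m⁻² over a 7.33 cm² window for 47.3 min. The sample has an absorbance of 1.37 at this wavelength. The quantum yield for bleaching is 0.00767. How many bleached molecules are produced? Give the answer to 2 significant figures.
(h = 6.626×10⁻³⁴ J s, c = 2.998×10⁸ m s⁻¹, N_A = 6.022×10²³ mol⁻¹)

Photon energy at 624 nm: hc/λ = (6.626×10⁻³⁴)(2.998×10⁸)/(624×10⁻⁹) = 3.183×10⁻¹⁹ J.
Energy delivered: (37.0 W m⁻²)(7.33×10⁻⁴ m²)(2838 s) = 76.97 J.
Photons incident: 76.97 / 3.183×10⁻¹⁹ = 2.418×10²⁰, i.e. 2.418×10²⁰/6.022×10²³ = 4.015×10⁻⁴ mol.
Fraction absorbed: 1 − 10^(−1.37) = 0.9573.
Photons absorbed: 0.9573 × 4.015×10⁻⁴ = 3.844×10⁻⁴ mol.
Product: Φ × n_abs = 0.00767 × 3.844×10⁻⁴ = 2.948×10⁻⁶ mol.
As a count: 2.948×10⁻⁶ × 6.022×10²³ = 1.8×10¹⁸.

1.8×10¹⁸ bleached molecules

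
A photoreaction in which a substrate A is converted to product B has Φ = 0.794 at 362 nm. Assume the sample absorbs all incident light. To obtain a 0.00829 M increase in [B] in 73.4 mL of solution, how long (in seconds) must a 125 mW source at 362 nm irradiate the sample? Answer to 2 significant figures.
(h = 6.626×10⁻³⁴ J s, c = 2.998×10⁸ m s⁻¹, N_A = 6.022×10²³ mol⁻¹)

t ≈ 2000 s

Product: (0.00829 M)(0.0734 L) = 6.085×10⁻⁴ mol.
Photons that must be absorbed: 6.085×10⁻⁴ / 0.794 = 7.664×10⁻⁴ mol.
Photon energy: hc/λ = 5.487×10⁻¹⁹ J; per mole, 3.304×10⁵ J mol⁻¹.
Energy required: 7.664×10⁻⁴ × 3.304×10⁵ = 253.2 J.
Time: 253.2 J / 0.125 W = 2000 s.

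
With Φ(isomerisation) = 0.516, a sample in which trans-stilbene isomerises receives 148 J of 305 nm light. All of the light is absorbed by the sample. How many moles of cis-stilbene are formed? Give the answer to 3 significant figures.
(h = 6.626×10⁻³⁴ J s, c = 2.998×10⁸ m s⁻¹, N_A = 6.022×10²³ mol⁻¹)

1.95×10⁻⁴ mol

Photon energy at 305 nm: hc/λ = (6.626×10⁻³⁴)(2.998×10⁸)/(305×10⁻⁹) = 6.513×10⁻¹⁹ J.
Photons incident: 148 / 6.513×10⁻¹⁹ = 2.272×10²⁰, i.e. 2.272×10²⁰/6.022×10²³ = 3.773×10⁻⁴ mol.
Product: Φ × n_abs = 0.516 × 3.773×10⁻⁴ = 1.947×10⁻⁴ mol.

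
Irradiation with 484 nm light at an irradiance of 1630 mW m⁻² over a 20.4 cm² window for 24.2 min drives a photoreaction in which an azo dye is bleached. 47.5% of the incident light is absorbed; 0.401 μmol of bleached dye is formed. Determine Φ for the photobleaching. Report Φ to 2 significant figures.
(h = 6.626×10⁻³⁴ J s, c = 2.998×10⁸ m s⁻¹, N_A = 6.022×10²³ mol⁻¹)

Φ = 0.043

Product: 0.401 μmol = 4.01×10⁻⁷ mol.
Photon energy at 484 nm: hc/λ = (6.626×10⁻³⁴)(2.998×10⁸)/(484×10⁻⁹) = 4.104×10⁻¹⁹ J.
Energy delivered: (1630 mW m⁻²)(20.4×10⁻⁴ m²)(1452 s) = 4.828 J.
Photons incident: 4.828 / 4.104×10⁻¹⁹ = 1.176×10¹⁹, i.e. 1.176×10¹⁹/6.022×10²³ = 1.953×10⁻⁵ mol.
Photons absorbed: 0.475 × 1.953×10⁻⁵ = 9.277×10⁻⁶ mol.
Φ = 4.01×10⁻⁷ mol / 9.277×10⁻⁶ mol photons = 0.043.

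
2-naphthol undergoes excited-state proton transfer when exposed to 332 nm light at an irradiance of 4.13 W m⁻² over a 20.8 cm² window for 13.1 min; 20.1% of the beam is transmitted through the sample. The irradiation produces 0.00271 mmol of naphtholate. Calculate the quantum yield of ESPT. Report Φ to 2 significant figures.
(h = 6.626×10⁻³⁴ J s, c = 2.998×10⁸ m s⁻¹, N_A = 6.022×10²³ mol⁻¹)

Φ = 0.18

Product: 0.00271 mmol = 2.71×10⁻⁶ mol.
Photon energy at 332 nm: hc/λ = (6.626×10⁻³⁴)(2.998×10⁸)/(332×10⁻⁹) = 5.983×10⁻¹⁹ J.
Energy delivered: (4.13 W m⁻²)(20.8×10⁻⁴ m²)(786 s) = 6.752 J.
Photons incident: 6.752 / 5.983×10⁻¹⁹ = 1.129×10¹⁹, i.e. 1.129×10¹⁹/6.022×10²³ = 1.875×10⁻⁵ mol.
Fraction absorbed: 1 − 20.1/100 = 0.7990.
Photons absorbed: 0.7990 × 1.875×10⁻⁵ = 1.498×10⁻⁵ mol.
Φ = 2.71×10⁻⁶ mol / 1.498×10⁻⁵ mol photons = 0.18.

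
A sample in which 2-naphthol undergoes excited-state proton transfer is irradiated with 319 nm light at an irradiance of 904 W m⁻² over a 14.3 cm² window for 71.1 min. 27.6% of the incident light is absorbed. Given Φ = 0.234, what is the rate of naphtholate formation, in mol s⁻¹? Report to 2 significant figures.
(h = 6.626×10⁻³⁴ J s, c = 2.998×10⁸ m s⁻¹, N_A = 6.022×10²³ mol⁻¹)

Photon energy at 319 nm: hc/λ = (6.626×10⁻³⁴)(2.998×10⁸)/(319×10⁻⁹) = 6.227×10⁻¹⁹ J.
Energy delivered: (904 W m⁻²)(14.3×10⁻⁴ m²)(4266 s) = 5515 J.
Photons incident: 5515 / 6.227×10⁻¹⁹ = 8.857×10²¹, i.e. 8.857×10²¹/6.022×10²³ = 0.01471 mol.
Photons absorbed: 0.276 × 0.01471 = 0.004060 mol.
Product formed: 0.234 × 0.004060 = 9.500×10⁻⁴ mol.
Rate: 9.500×10⁻⁴ / 4266 s = 2.2×10⁻⁷ mol s⁻¹.

2.2×10⁻⁷ mol s⁻¹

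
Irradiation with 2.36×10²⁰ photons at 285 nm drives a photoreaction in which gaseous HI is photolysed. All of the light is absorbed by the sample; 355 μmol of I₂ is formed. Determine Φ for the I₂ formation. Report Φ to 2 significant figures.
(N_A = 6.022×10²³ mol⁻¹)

Product: 355 μmol = 3.55×10⁻⁴ mol.
Moles of photons: 2.36×10²⁰ / 6.022×10²³ = 3.919×10⁻⁴ mol.
Φ = 3.55×10⁻⁴ mol / 3.919×10⁻⁴ mol photons = 0.91.

Φ = 0.91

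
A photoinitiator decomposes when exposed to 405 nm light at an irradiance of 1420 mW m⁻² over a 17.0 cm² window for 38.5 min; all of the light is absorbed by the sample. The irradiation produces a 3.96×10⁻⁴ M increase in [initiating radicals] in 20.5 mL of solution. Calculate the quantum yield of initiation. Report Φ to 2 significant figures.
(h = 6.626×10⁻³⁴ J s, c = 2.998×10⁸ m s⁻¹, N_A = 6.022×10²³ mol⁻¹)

Product: (3.96×10⁻⁴ M)(0.0205 L) = 8.118×10⁻⁶ mol.
Photon energy at 405 nm: hc/λ = (6.626×10⁻³⁴)(2.998×10⁸)/(405×10⁻⁹) = 4.905×10⁻¹⁹ J.
Energy delivered: (1420 mW m⁻²)(17.0×10⁻⁴ m²)(2310 s) = 5.576 J.
Photons incident: 5.576 / 4.905×10⁻¹⁹ = 1.137×10¹⁹, i.e. 1.137×10¹⁹/6.022×10²³ = 1.888×10⁻⁵ mol.
Φ = 8.118×10⁻⁶ mol / 1.888×10⁻⁵ mol photons = 0.43.

Φ = 0.43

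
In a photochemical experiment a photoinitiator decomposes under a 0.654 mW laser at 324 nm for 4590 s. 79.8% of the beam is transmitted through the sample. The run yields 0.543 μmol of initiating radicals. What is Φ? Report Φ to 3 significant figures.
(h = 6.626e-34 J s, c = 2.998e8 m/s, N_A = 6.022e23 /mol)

Product: 0.543 μmol = 5.43e-7 mol.
Photon energy at 324 nm: hc/λ = (6.626e-34)(2.998e8)/(324e-9) = 6.131e-19 J.
Energy delivered: (0.654 mW)(4590 s) = 3.002 J.
Photons incident: 3.002 / 6.131e-19 = 4.896e18, i.e. 4.896e18/6.022e23 = 8.130e-6 mol.
Fraction absorbed: 1 − 79.8/100 = 0.2020.
Photons absorbed: 0.2020 × 8.130e-6 = 1.642e-6 mol.
Φ = 5.43e-7 mol / 1.642e-6 mol photons = 0.331.

Φ = 0.331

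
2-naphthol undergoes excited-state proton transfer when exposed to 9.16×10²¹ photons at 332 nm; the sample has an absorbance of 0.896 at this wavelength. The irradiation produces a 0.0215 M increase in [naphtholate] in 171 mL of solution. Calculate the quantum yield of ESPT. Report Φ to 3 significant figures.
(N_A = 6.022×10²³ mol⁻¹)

Product: (0.0215 M)(0.171 L) = 0.003677 mol.
Moles of photons: 9.16×10²¹ / 6.022×10²³ = 0.01521 mol.
Fraction absorbed: 1 − 10^(−0.896) = 0.8729.
Photons absorbed: 0.8729 × 0.01521 = 0.01328 mol.
Φ = 0.003677 mol / 0.01328 mol photons = 0.277.

Φ = 0.277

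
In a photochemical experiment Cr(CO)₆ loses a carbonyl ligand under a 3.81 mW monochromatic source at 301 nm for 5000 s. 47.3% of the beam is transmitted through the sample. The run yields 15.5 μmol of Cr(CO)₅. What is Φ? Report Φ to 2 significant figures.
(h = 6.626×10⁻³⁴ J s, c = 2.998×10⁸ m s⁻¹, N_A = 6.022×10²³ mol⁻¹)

Φ = 0.61

Product: 15.5 μmol = 1.55×10⁻⁵ mol.
Photon energy at 301 nm: hc/λ = (6.626×10⁻³⁴)(2.998×10⁸)/(301×10⁻⁹) = 6.600×10⁻¹⁹ J.
Energy delivered: (3.81 mW)(5000 s) = 19.05 J.
Photons incident: 19.05 / 6.600×10⁻¹⁹ = 2.886×10¹⁹, i.e. 2.886×10¹⁹/6.022×10²³ = 4.792×10⁻⁵ mol.
Fraction absorbed: 1 − 47.3/100 = 0.5270.
Photons absorbed: 0.5270 × 4.792×10⁻⁵ = 2.525×10⁻⁵ mol.
Φ = 1.55×10⁻⁵ mol / 2.525×10⁻⁵ mol photons = 0.61.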